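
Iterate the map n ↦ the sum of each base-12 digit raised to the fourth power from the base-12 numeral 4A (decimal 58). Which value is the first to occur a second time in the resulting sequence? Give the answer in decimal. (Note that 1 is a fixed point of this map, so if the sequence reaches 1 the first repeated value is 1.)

58 = (4,10)_12 → 4⁴ + 10⁴ = 256 + 10000 = 10256
10256 = (5,11,2,8)_12 → 5⁴ + 11⁴ + 2⁴ + 8⁴ = 625 + 14641 + 16 + 4096 = 19378
19378 = (11,2,6,10)_12 → 11⁴ + 2⁴ + 6⁴ + 10⁴ = 14641 + 16 + 1296 + 10000 = 25953
25953 = (1,3,0,2,9)_12 → 1⁴ + 3⁴ + 0⁴ + 2⁴ + 9⁴ = 1 + 81 + 0 + 16 + 6561 = 6659
6659 = (3,10,2,11)_12 → 3⁴ + 10⁴ + 2⁴ + 11⁴ = 81 + 10000 + 16 + 14641 = 24738
24738 = (1,2,3,9,6)_12 → 1⁴ + 2⁴ + 3⁴ + 9⁴ + 6⁴ = 1 + 16 + 81 + 6561 + 1296 = 7955
7955 = (4,7,2,11)_12 → 4⁴ + 7⁴ + 2⁴ + 11⁴ = 256 + 2401 + 16 + 14641 = 17314
17314 = (10,0,2,10)_12 → 10⁴ + 0⁴ + 2⁴ + 10⁴ = 10000 + 0 + 16 + 10000 = 20016
20016 = (11,7,0,0)_12 → 11⁴ + 7⁴ + 0⁴ + 0⁴ = 14641 + 2401 + 0 + 0 = 17042
17042 = (9,10,4,2)_12 → 9⁴ + 10⁴ + 4⁴ + 2⁴ = 6561 + 10000 + 256 + 16 = 16833
16833 = (9,8,10,9)_12 → 9⁴ + 8⁴ + 10⁴ + 9⁴ = 6561 + 4096 + 10000 + 6561 = 27218
27218 = (1,3,9,0,2)_12 → 1⁴ + 3⁴ + 9⁴ + 0⁴ + 2⁴ = 1 + 81 + 6561 + 0 + 16 = 6659  — 6659 already appeared earlier.

6659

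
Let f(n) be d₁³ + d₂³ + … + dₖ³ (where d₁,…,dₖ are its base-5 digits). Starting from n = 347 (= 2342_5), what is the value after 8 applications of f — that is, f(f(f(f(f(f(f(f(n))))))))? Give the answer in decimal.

347 = (2,3,4,2)_5 → 2³ + 3³ + 4³ + 2³ = 107
107 = (4,1,2)_5 → 4³ + 1³ + 2³ = 73
73 = (2,4,3)_5 → 2³ + 4³ + 3³ = 99
99 = (3,4,4)_5 → 3³ + 4³ + 4³ = 155
155 = (1,1,1,0)_5 → 1³ + 1³ + 1³ + 0³ = 3
3 = (3)_5 → 3³ = 27
27 = (1,0,2)_5 → 1³ + 0³ + 2³ = 9
9 = (1,4)_5 → 1³ + 4³ = 65

65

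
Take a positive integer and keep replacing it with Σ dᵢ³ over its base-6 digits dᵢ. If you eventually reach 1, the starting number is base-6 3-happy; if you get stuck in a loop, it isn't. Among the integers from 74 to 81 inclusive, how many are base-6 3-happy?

74: 74 → 16 → 72 → 8 → 9 → 28 → 128 → 62 → 73 → 9  — not base-6 3-happy
75: 75 → 35 → 250 → 190 → 190  — not base-6 3-happy
76: 76 → 72 → 8 → 9 → 28 → 128 → 62 → 73 → 9  — not base-6 3-happy
77: 77 → 133 → 92 → 43 → 3 → 27 → 91 → 36 → 1  — base-6 3-happy
78: 78 → 9 → 28 → 128 → 62 → 73 → 9  — not base-6 3-happy
79: 79 → 10 → 65 → 190 → 190  — not base-6 3-happy
80: 80 → 17 → 133 → 92 → 43 → 3 → 27 → 91 → 36 → 1  — base-6 3-happy
81: 81 → 36 → 1  — base-6 3-happy
base-6 3-happy: 77, 80, 81

3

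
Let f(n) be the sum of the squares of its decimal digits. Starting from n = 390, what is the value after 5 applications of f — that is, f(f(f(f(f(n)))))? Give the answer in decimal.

37

390 → 3² + 9² + 0² = 90
90 → 9² + 0² = 81
81 → 8² + 1² = 65
65 → 6² + 5² = 61
61 → 6² + 1² = 37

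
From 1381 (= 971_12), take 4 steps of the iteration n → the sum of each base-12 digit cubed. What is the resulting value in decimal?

1381 = (9,7,1)_12 → 1073
1073 = (7,5,5)_12 → 593
593 = (4,1,5)_12 → 190
190 = (1,3,10)_12 → 1028

1028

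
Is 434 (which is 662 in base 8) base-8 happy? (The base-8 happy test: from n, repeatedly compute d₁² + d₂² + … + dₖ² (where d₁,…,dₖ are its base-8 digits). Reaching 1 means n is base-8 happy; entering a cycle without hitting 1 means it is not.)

434 = (6,6,2)_8 → 6² + 6² + 2² = 36 + 36 + 4 = 76
76 = (1,1,4)_8 → 1² + 1² + 4² = 1 + 1 + 16 = 18
18 = (2,2)_8 → 2² + 2² = 4 + 4 = 8
8 = (1,0)_8 → 1² + 0² = 1 + 0 = 1  — reached 1.

base-8 happy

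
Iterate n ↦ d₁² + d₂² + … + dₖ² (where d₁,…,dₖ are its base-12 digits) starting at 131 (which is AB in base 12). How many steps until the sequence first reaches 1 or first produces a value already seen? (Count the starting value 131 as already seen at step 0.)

131 = (10,11)_12 → 221
221 = (1,6,5)_12 → 62
62 = (5,2)_12 → 29
29 = (2,5)_12 → 29  — 29 repeats.
That took 4 steps.

4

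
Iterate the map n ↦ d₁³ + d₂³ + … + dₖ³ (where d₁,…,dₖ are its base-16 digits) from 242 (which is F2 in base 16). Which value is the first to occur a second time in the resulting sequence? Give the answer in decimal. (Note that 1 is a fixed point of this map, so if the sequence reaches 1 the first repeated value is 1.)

242 = (15,2)_16 → 15³ + 2³ = 3383
3383 = (13,3,7)_16 → 13³ + 3³ + 7³ = 2567
2567 = (10,0,7)_16 → 10³ + 0³ + 7³ = 1343
1343 = (5,3,15)_16 → 5³ + 3³ + 15³ = 3527
3527 = (13,12,7)_16 → 13³ + 12³ + 7³ = 4268
4268 = (1,0,10,12)_16 → 1³ + 0³ + 10³ + 12³ = 2729
2729 = (10,10,9)_16 → 10³ + 10³ + 9³ = 2729  — 2729 already appeared earlier.

2729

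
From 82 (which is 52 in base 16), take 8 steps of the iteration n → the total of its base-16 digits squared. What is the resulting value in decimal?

85

82 = (5,2)_16 → 5² + 2² = 29
29 = (1,13)_16 → 1² + 13² = 170
170 = (10,10)_16 → 10² + 10² = 200
200 = (12,8)_16 → 12² + 8² = 208
208 = (13,0)_16 → 13² + 0² = 169
169 = (10,9)_16 → 10² + 9² = 181
181 = (11,5)_16 → 11² + 5² = 146
146 = (9,2)_16 → 9² + 2² = 85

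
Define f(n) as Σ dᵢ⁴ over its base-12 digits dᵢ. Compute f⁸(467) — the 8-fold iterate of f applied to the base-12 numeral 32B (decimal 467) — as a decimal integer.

467 = (3,2,11)_12 → 3⁴ + 2⁴ + 11⁴ = 81 + 16 + 14641 = 14738
14738 = (8,6,4,2)_12 → 8⁴ + 6⁴ + 4⁴ + 2⁴ = 4096 + 1296 + 256 + 16 = 5664
5664 = (3,3,4,0)_12 → 3⁴ + 3⁴ + 4⁴ + 0⁴ = 81 + 81 + 256 + 0 = 418
418 = (2,10,10)_12 → 2⁴ + 10⁴ + 10⁴ = 16 + 10000 + 10000 = 20016
20016 = (11,7,0,0)_12 → 11⁴ + 7⁴ + 0⁴ + 0⁴ = 14641 + 2401 + 0 + 0 = 17042
17042 = (9,10,4,2)_12 → 9⁴ + 10⁴ + 4⁴ + 2⁴ = 6561 + 10000 + 256 + 16 = 16833
16833 = (9,8,10,9)_12 → 9⁴ + 8⁴ + 10⁴ + 9⁴ = 6561 + 4096 + 10000 + 6561 = 27218
27218 = (1,3,9,0,2)_12 → 1⁴ + 3⁴ + 9⁴ + 0⁴ + 2⁴ = 1 + 81 + 6561 + 0 + 16 = 6659

6659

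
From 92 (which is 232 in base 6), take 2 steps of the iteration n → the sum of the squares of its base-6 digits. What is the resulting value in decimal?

92 = (2,3,2)_6 → 2² + 3² + 2² = 4 + 9 + 4 = 17
17 = (2,5)_6 → 2² + 5² = 4 + 25 = 29

29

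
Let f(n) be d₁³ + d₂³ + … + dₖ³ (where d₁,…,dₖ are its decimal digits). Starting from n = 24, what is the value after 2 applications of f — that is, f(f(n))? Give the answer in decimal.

351

24 → 2³ + 4³ = 8 + 64 = 72
72 → 7³ + 2³ = 343 + 8 = 351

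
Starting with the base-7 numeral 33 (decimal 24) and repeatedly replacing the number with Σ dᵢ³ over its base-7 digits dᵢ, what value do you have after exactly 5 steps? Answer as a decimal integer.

24 = (3,3)_7 → 54
54 = (1,0,5)_7 → 126
126 = (2,4,0)_7 → 72
72 = (1,3,2)_7 → 36
36 = (5,1)_7 → 126

126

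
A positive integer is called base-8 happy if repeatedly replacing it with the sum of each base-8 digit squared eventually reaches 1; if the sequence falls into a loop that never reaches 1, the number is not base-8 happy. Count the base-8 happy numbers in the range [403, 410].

403: 403 → 49 → 37 → 41 → 26 → 13 → 26  (repeats 26)
404: 404 → 56 → 49 → 37 → 41 → 26 → 13 → 26  (repeats 26)
405: 405 → 65 → 2 → 4 → 16 → 4  (repeats 4)
406: 406 → 76 → 18 → 8 → 1  (reaches 1)
407: 407 → 89 → 11 → 10 → 5 → 25 → 10  (repeats 10)
408: 408 → 45 → 50 → 40 → 25 → 10 → 5 → 25  (repeats 25)
409: 409 → 46 → 61 → 74 → 6 → 36 → 32 → 16 → 4 → 16  (repeats 16)
410: 410 → 49 → 37 → 41 → 26 → 13 → 26  (repeats 26)
base-8 happy: 406

1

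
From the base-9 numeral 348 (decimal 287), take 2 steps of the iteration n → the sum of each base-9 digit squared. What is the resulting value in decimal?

65

287 = (3,4,8)_9 → 3² + 4² + 8² = 89
89 = (1,0,8)_9 → 1² + 0² + 8² = 65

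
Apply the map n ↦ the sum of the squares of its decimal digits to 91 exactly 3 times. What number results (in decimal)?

100

91 → 9² + 1² = 82
82 → 8² + 2² = 68
68 → 6² + 8² = 100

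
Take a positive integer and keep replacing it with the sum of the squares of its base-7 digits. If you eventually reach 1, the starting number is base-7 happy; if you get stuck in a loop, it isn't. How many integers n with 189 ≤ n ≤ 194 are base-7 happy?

189: 189 → 45 → 45  (repeats 45)
190: 190 → 46 → 52 → 10 → 10  (repeats 10)
191: 191 → 49 → 1  (reaches 1)
192: 192 → 54 → 26 → 34 → 52 → 10 → 10  (repeats 10)
193: 193 → 61 → 27 → 45 → 45  (repeats 45)
194: 194 → 70 → 10 → 10  (repeats 10)
base-7 happy: 191

1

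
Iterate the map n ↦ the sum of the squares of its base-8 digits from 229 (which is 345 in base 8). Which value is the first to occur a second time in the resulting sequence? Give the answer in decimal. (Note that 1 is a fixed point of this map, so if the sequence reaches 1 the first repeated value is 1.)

229 = (3,4,5)_8 → 3² + 4² + 5² = 50
50 = (6,2)_8 → 6² + 2² = 40
40 = (5,0)_8 → 5² + 0² = 25
25 = (3,1)_8 → 3² + 1² = 10
10 = (1,2)_8 → 1² + 2² = 5
5 = (5)_8 → 5² = 25  — 25 already appeared earlier.

25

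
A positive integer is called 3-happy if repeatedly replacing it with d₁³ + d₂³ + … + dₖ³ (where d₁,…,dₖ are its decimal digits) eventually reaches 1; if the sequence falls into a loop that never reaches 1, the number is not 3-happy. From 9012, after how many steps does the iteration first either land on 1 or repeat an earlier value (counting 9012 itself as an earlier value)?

11

9012 → 9³ + 0³ + 1³ + 2³ = 738
738 → 7³ + 3³ + 8³ = 882
882 → 8³ + 8³ + 2³ = 1032
1032 → 1³ + 0³ + 3³ + 2³ = 36
36 → 3³ + 6³ = 243
243 → 2³ + 4³ + 3³ = 99
99 → 9³ + 9³ = 1458
1458 → 1³ + 4³ + 5³ + 8³ = 702
702 → 7³ + 0³ + 2³ = 351
351 → 3³ + 5³ + 1³ = 153
153 → 1³ + 5³ + 3³ = 153  — 153 repeats.
That took 11 steps.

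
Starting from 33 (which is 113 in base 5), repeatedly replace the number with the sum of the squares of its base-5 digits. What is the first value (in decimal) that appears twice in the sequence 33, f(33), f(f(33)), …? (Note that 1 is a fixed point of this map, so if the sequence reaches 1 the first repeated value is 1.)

33 = (1,1,3)_5 → 1² + 1² + 3² = 11
11 = (2,1)_5 → 2² + 1² = 5
5 = (1,0)_5 → 1² + 0² = 1  — reached the fixed point 1.
1 → 1, so 1 is the first repeated value.

1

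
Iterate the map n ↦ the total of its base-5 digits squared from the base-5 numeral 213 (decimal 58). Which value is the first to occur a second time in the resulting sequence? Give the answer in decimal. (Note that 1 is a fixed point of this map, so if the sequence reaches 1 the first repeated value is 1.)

16

58 = (2,1,3)_5 → 2² + 1² + 3² = 4 + 1 + 9 = 14
14 = (2,4)_5 → 2² + 4² = 4 + 16 = 20
20 = (4,0)_5 → 4² + 0² = 16 + 0 = 16
16 = (3,1)_5 → 3² + 1² = 9 + 1 = 10
10 = (2,0)_5 → 2² + 0² = 4 + 0 = 4
4 = (4)_5 → 4² = 16  — 16 already appeared earlier.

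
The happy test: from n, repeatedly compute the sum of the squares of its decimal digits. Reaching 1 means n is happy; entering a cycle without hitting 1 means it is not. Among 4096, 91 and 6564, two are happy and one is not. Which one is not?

4096: 4096 → 133 → 19 → 82 → 68 → 100 → 1  — reaches 1 (happy)
91: 91 → 82 → 68 → 100 → 1  — reaches 1 (happy)
6564: 6564 → 113 → 11 → 2 → 4 → 16 → 37 → 58 → 89 → 145 → 42 → 20 → 4  — repeats 4 (not happy)

6564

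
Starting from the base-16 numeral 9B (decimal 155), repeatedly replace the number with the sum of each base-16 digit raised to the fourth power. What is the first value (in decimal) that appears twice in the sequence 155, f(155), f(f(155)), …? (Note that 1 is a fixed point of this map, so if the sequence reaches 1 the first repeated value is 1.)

155 = (9,11)_16 → 9⁴ + 11⁴ = 6561 + 14641 = 21202
21202 = (5,2,13,2)_16 → 5⁴ + 2⁴ + 13⁴ + 2⁴ = 625 + 16 + 28561 + 16 = 29218
29218 = (7,2,2,2)_16 → 7⁴ + 2⁴ + 2⁴ + 2⁴ = 2401 + 16 + 16 + 16 = 2449
2449 = (9,9,1)_16 → 9⁴ + 9⁴ + 1⁴ = 6561 + 6561 + 1 = 13123
13123 = (3,3,4,3)_16 → 3⁴ + 3⁴ + 4⁴ + 3⁴ = 81 + 81 + 256 + 81 = 499
499 = (1,15,3)_16 → 1⁴ + 15⁴ + 3⁴ = 1 + 50625 + 81 = 50707
50707 = (12,6,1,3)_16 → 12⁴ + 6⁴ + 1⁴ + 3⁴ = 20736 + 1296 + 1 + 81 = 22114
22114 = (5,6,6,2)_16 → 5⁴ + 6⁴ + 6⁴ + 2⁴ = 625 + 1296 + 1296 + 16 = 3233
3233 = (12,10,1)_16 → 12⁴ + 10⁴ + 1⁴ = 20736 + 10000 + 1 = 30737
30737 = (7,8,1,1)_16 → 7⁴ + 8⁴ + 1⁴ + 1⁴ = 2401 + 4096 + 1 + 1 = 6499
6499 = (1,9,6,3)_16 → 1⁴ + 9⁴ + 6⁴ + 3⁴ = 1 + 6561 + 1296 + 81 = 7939
7939 = (1,15,0,3)_16 → 1⁴ + 15⁴ + 0⁴ + 3⁴ = 1 + 50625 + 0 + 81 = 50707  — 50707 already appeared earlier.

50707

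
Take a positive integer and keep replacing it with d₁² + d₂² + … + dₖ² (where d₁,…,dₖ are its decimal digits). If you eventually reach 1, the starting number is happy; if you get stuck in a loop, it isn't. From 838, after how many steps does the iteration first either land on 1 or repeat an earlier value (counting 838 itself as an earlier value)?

12

838 → 8² + 3² + 8² = 64 + 9 + 64 = 137
137 → 1² + 3² + 7² = 1 + 9 + 49 = 59
59 → 5² + 9² = 25 + 81 = 106
106 → 1² + 0² + 6² = 1 + 0 + 36 = 37
37 → 3² + 7² = 9 + 49 = 58
58 → 5² + 8² = 25 + 64 = 89
89 → 8² + 9² = 64 + 81 = 145
145 → 1² + 4² + 5² = 1 + 16 + 25 = 42
42 → 4² + 2² = 16 + 4 = 20
20 → 2² + 0² = 4 + 0 = 4
4 → 4² = 16
16 → 1² + 6² = 1 + 36 = 37  — 37 repeats.
That took 12 steps.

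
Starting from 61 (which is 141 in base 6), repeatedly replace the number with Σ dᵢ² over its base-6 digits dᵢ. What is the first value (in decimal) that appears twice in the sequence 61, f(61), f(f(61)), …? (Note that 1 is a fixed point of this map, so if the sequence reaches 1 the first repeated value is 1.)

61 = (1,4,1)_6 → 1² + 4² + 1² = 18
18 = (3,0)_6 → 3² + 0² = 9
9 = (1,3)_6 → 1² + 3² = 10
10 = (1,4)_6 → 1² + 4² = 17
17 = (2,5)_6 → 2² + 5² = 29
29 = (4,5)_6 → 4² + 5² = 41
41 = (1,0,5)_6 → 1² + 0² + 5² = 26
26 = (4,2)_6 → 4² + 2² = 20
20 = (3,2)_6 → 3² + 2² = 13
13 = (2,1)_6 → 2² + 1² = 5
5 = (5)_6 → 5² = 25
25 = (4,1)_6 → 4² + 1² = 17  — 17 already appeared earlier.

17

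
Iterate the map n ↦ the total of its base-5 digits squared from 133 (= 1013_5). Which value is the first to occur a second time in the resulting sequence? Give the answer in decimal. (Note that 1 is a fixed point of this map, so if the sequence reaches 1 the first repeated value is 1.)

1

133 = (1,0,1,3)_5 → 1² + 0² + 1² + 3² = 1 + 0 + 1 + 9 = 11
11 = (2,1)_5 → 2² + 1² = 4 + 1 = 5
5 = (1,0)_5 → 1² + 0² = 1 + 0 = 1  — reached the fixed point 1.
1 → 1, so 1 is the first repeated value.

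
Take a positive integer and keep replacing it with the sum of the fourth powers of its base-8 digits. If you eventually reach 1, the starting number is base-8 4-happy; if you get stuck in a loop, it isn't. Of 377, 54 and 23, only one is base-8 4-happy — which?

377: 377 → 3027 → 3123 → 2673 → 1923 → 1458 → 2624 → 626 → 1314 → 544 → 257 → 257  — repeats 257 (not base-8 4-happy)
54: 54 → 2592 → 881 → 1923 → 1458 → 2624 → 626 → 1314 → 544 → 257 → 257  — repeats 257 (not base-8 4-happy)
23: 23 → 2417 → 2178 → 288 → 512 → 1  — reaches 1 (base-8 4-happy)

23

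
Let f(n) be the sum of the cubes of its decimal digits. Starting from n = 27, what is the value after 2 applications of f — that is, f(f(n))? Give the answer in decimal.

27 → 2³ + 7³ = 351
351 → 3³ + 5³ + 1³ = 153

153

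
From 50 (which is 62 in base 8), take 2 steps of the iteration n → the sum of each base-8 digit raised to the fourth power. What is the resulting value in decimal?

50 = (6,2)_8 → 6⁴ + 2⁴ = 1296 + 16 = 1312
1312 = (2,4,4,0)_8 → 2⁴ + 4⁴ + 4⁴ + 0⁴ = 16 + 256 + 256 + 0 = 528

528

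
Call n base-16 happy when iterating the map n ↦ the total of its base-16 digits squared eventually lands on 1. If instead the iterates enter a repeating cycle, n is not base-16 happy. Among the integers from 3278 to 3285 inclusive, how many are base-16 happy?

3278: 3278 → 484 → 213 → 194 → 148 → 97 → 37 → 29 → 170 → 200 → 208 → 169 → 181 → 146 → 85 → 50 → 13 → 169  — not base-16 happy
3279: 3279 → 513 → 5 → 25 → 82 → 29 → 170 → 200 → 208 → 169 → 181 → 146 → 85 → 50 → 13 → 169  — not base-16 happy
3280: 3280 → 313 → 91 → 146 → 85 → 50 → 13 → 169 → 181 → 146  — not base-16 happy
3281: 3281 → 314 → 110 → 232 → 260 → 17 → 2 → 4 → 16 → 1  — base-16 happy
3282: 3282 → 317 → 179 → 130 → 68 → 32 → 4 → 16 → 1  — base-16 happy
3283: 3283 → 322 → 21 → 26 → 101 → 61 → 178 → 125 → 218 → 269 → 170 → 200 → 208 → 169 → 181 → 146 → 85 → 50 → 13 → 169  — not base-16 happy
3284: 3284 → 329 → 98 → 40 → 68 → 32 → 4 → 16 → 1  — base-16 happy
3285: 3285 → 338 → 30 → 197 → 169 → 181 → 146 → 85 → 50 → 13 → 169  — not base-16 happy
base-16 happy: 3281, 3282, 3284

3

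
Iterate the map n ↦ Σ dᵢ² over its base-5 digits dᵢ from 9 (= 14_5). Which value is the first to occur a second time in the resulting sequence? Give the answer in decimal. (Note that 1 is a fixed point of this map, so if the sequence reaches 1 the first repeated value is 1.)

13

9 = (1,4)_5 → 1² + 4² = 17
17 = (3,2)_5 → 3² + 2² = 13
13 = (2,3)_5 → 2² + 3² = 13  — 13 already appeared earlier.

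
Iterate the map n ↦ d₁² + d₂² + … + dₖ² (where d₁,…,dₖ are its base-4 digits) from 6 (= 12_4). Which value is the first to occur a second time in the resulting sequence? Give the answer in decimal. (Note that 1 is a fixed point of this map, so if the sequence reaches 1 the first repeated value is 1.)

1

6 = (1,2)_4 → 1² + 2² = 5
5 = (1,1)_4 → 1² + 1² = 2
2 = (2)_4 → 2² = 4
4 = (1,0)_4 → 1² + 0² = 1  — reached the fixed point 1.
1 → 1, so 1 is the first repeated value.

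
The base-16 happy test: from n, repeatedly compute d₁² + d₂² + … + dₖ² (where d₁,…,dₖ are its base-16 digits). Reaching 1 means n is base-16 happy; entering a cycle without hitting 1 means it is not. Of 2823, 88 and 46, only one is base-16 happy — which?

88

2823: 2823 → 170 → 200 → 208 → 169 → 181 → 146 → 85 → 50 → 13 → 169  — repeats 169 (not base-16 happy)
88: 88 → 89 → 106 → 136 → 128 → 64 → 16 → 1  — reaches 1 (base-16 happy)
46: 46 → 200 → 208 → 169 → 181 → 146 → 85 → 50 → 13 → 169  — repeats 169 (not base-16 happy)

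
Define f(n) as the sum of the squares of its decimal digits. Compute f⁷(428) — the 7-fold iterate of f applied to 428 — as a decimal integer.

428 → 4² + 2² + 8² = 16 + 4 + 64 = 84
84 → 8² + 4² = 64 + 16 = 80
80 → 8² + 0² = 64 + 0 = 64
64 → 6² + 4² = 36 + 16 = 52
52 → 5² + 2² = 25 + 4 = 29
29 → 2² + 9² = 4 + 81 = 85
85 → 8² + 5² = 64 + 25 = 89

89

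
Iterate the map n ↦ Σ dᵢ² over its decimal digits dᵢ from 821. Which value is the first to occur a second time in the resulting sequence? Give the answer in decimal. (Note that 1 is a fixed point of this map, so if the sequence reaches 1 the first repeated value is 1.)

16

821 → 8² + 2² + 1² = 64 + 4 + 1 = 69
69 → 6² + 9² = 36 + 81 = 117
117 → 1² + 1² + 7² = 1 + 1 + 49 = 51
51 → 5² + 1² = 25 + 1 = 26
26 → 2² + 6² = 4 + 36 = 40
40 → 4² + 0² = 16 + 0 = 16
16 → 1² + 6² = 1 + 36 = 37
37 → 3² + 7² = 9 + 49 = 58
58 → 5² + 8² = 25 + 64 = 89
89 → 8² + 9² = 64 + 81 = 145
145 → 1² + 4² + 5² = 1 + 16 + 25 = 42
42 → 4² + 2² = 16 + 4 = 20
20 → 2² + 0² = 4 + 0 = 4
4 → 4² = 16  — 16 already appeared earlier.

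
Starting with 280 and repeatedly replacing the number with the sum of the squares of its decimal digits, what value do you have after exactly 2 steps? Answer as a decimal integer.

280 → 68
68 → 100

100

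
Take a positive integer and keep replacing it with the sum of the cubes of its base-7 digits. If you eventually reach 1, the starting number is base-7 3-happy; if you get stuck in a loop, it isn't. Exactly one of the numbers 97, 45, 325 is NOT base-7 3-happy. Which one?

97: 97 → 433 → 343 → 1  — reaches 1 (base-7 3-happy)
45: 45 → 243 → 405 → 219 → 99 → 9 → 9  — repeats 9 (not base-7 3-happy)
325: 325 → 307 → 433 → 343 → 1  — reaches 1 (base-7 3-happy)

45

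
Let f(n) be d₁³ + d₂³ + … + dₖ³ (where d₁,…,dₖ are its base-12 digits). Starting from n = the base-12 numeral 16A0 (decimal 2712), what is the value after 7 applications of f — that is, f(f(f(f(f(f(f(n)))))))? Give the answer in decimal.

2712 = (1,6,10,0)_12 → 1217
1217 = (8,5,5)_12 → 762
762 = (5,3,6)_12 → 368
368 = (2,6,8)_12 → 736
736 = (5,1,4)_12 → 190
190 = (1,3,10)_12 → 1028
1028 = (7,1,8)_12 → 856

856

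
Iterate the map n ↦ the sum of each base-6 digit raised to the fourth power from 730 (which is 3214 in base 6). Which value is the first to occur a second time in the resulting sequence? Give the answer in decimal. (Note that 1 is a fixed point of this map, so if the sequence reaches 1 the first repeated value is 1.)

730 = (3,2,1,4)_6 → 3⁴ + 2⁴ + 1⁴ + 4⁴ = 81 + 16 + 1 + 256 = 354
354 = (1,3,5,0)_6 → 1⁴ + 3⁴ + 5⁴ + 0⁴ = 1 + 81 + 625 + 0 = 707
707 = (3,1,3,5)_6 → 3⁴ + 1⁴ + 3⁴ + 5⁴ = 81 + 1 + 81 + 625 = 788
788 = (3,3,5,2)_6 → 3⁴ + 3⁴ + 5⁴ + 2⁴ = 81 + 81 + 625 + 16 = 803
803 = (3,4,1,5)_6 → 3⁴ + 4⁴ + 1⁴ + 5⁴ = 81 + 256 + 1 + 625 = 963
963 = (4,2,4,3)_6 → 4⁴ + 2⁴ + 4⁴ + 3⁴ = 256 + 16 + 256 + 81 = 609
609 = (2,4,5,3)_6 → 2⁴ + 4⁴ + 5⁴ + 3⁴ = 16 + 256 + 625 + 81 = 978
978 = (4,3,1,0)_6 → 4⁴ + 3⁴ + 1⁴ + 0⁴ = 256 + 81 + 1 + 0 = 338
338 = (1,3,2,2)_6 → 1⁴ + 3⁴ + 2⁴ + 2⁴ = 1 + 81 + 16 + 16 = 114
114 = (3,1,0)_6 → 3⁴ + 1⁴ + 0⁴ = 81 + 1 + 0 = 82
82 = (2,1,4)_6 → 2⁴ + 1⁴ + 4⁴ = 16 + 1 + 256 = 273
273 = (1,1,3,3)_6 → 1⁴ + 1⁴ + 3⁴ + 3⁴ = 1 + 1 + 81 + 81 = 164
164 = (4,3,2)_6 → 4⁴ + 3⁴ + 2⁴ = 256 + 81 + 16 = 353
353 = (1,3,4,5)_6 → 1⁴ + 3⁴ + 4⁴ + 5⁴ = 1 + 81 + 256 + 625 = 963  — 963 already appeared earlier.

963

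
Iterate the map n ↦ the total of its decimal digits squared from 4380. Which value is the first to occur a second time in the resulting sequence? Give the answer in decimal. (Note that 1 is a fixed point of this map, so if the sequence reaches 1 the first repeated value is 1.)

4380 → 4² + 3² + 8² + 0² = 16 + 9 + 64 + 0 = 89
89 → 8² + 9² = 64 + 81 = 145
145 → 1² + 4² + 5² = 1 + 16 + 25 = 42
42 → 4² + 2² = 16 + 4 = 20
20 → 2² + 0² = 4 + 0 = 4
4 → 4² = 16
16 → 1² + 6² = 1 + 36 = 37
37 → 3² + 7² = 9 + 49 = 58
58 → 5² + 8² = 25 + 64 = 89  — 89 already appeared earlier.

89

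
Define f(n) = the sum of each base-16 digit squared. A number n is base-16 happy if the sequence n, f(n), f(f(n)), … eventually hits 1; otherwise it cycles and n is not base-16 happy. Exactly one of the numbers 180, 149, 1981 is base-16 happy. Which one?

180: 180 → 137 → 145 → 82 → 29 → 170 → 200 → 208 → 169 → 181 → 146 → 85 → 50 → 13 → 169  — repeats 169 (not base-16 happy)
149: 149 → 106 → 136 → 128 → 64 → 16 → 1  — reaches 1 (base-16 happy)
1981: 1981 → 339 → 35 → 13 → 169 → 181 → 146 → 85 → 50 → 13  — repeats 13 (not base-16 happy)

149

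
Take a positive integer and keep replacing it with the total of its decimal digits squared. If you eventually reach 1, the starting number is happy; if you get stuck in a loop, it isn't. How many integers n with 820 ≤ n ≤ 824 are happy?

1

820: 820 → 68 → 100 → 1  — happy
821: 821 → 69 → 117 → 51 → 26 → 40 → 16 → 37 → 58 → 89 → 145 → 42 → 20 → 4 → 16  — not happy
822: 822 → 72 → 53 → 34 → 25 → 29 → 85 → 89 → 145 → 42 → 20 → 4 → 16 → 37 → 58 → 89  — not happy
823: 823 → 77 → 98 → 145 → 42 → 20 → 4 → 16 → 37 → 58 → 89 → 145  — not happy
824: 824 → 84 → 80 → 64 → 52 → 29 → 85 → 89 → 145 → 42 → 20 → 4 → 16 → 37 → 58 → 89  — not happy
happy: 820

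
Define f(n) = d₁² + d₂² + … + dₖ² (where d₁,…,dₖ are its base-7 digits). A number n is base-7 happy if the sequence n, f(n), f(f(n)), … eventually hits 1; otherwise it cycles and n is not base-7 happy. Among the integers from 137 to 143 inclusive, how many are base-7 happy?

1

137: 137 → 45 → 45  — not base-7 happy
138: 138 → 54 → 26 → 34 → 52 → 10 → 10  — not base-7 happy
139: 139 → 65 → 9 → 5 → 25 → 25  — not base-7 happy
140: 140 → 40 → 50 → 2 → 4 → 16 → 8 → 2  — not base-7 happy
141: 141 → 41 → 61 → 27 → 45 → 45  — not base-7 happy
142: 142 → 44 → 40 → 50 → 2 → 4 → 16 → 8 → 2  — not base-7 happy
143: 143 → 49 → 1  — base-7 happy
base-7 happy: 143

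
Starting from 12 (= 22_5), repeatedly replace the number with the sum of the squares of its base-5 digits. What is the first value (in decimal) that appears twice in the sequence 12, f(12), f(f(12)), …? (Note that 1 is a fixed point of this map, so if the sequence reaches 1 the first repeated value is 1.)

12 = (2,2)_5 → 2² + 2² = 4 + 4 = 8
8 = (1,3)_5 → 1² + 3² = 1 + 9 = 10
10 = (2,0)_5 → 2² + 0² = 4 + 0 = 4
4 = (4)_5 → 4² = 16
16 = (3,1)_5 → 3² + 1² = 9 + 1 = 10  — 10 already appeared earlier.

10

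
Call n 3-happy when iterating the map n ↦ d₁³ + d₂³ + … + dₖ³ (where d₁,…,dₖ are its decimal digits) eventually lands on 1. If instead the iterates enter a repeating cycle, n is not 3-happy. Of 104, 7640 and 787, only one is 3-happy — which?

787

104: 104 → 65 → 341 → 92 → 737 → 713 → 371 → 371  — repeats 371 (not 3-happy)
7640: 7640 → 623 → 251 → 134 → 92 → 737 → 713 → 371 → 371  — repeats 371 (not 3-happy)
787: 787 → 1198 → 1243 → 100 → 1  — reaches 1 (3-happy)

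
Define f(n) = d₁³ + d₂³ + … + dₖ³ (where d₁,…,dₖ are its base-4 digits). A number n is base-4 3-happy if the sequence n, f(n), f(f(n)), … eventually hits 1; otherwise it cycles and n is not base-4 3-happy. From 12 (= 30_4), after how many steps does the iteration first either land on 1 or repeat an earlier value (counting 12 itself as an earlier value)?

4

12 = (3,0)_4 → 3³ + 0³ = 27 + 0 = 27
27 = (1,2,3)_4 → 1³ + 2³ + 3³ = 1 + 8 + 27 = 36
36 = (2,1,0)_4 → 2³ + 1³ + 0³ = 8 + 1 + 0 = 9
9 = (2,1)_4 → 2³ + 1³ = 8 + 1 = 9  — 9 repeats.
That took 4 steps.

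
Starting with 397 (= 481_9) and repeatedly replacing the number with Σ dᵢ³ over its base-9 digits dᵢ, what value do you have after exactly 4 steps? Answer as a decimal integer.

9

397 = (4,8,1)_9 → 4³ + 8³ + 1³ = 577
577 = (7,1,1)_9 → 7³ + 1³ + 1³ = 345
345 = (4,2,3)_9 → 4³ + 2³ + 3³ = 99
99 = (1,2,0)_9 → 1³ + 2³ + 0³ = 9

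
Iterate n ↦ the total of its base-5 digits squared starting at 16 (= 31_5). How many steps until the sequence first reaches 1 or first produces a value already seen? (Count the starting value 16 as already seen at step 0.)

16 = (3,1)_5 → 3² + 1² = 10
10 = (2,0)_5 → 2² + 0² = 4
4 = (4)_5 → 4² = 16  — 16 repeats.
That took 3 steps.

3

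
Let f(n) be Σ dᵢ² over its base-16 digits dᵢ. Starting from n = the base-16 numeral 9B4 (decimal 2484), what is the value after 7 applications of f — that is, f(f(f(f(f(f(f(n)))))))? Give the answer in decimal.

181

2484 = (9,11,4)_16 → 9² + 11² + 4² = 81 + 121 + 16 = 218
218 = (13,10)_16 → 13² + 10² = 169 + 100 = 269
269 = (1,0,13)_16 → 1² + 0² + 13² = 1 + 0 + 169 = 170
170 = (10,10)_16 → 10² + 10² = 100 + 100 = 200
200 = (12,8)_16 → 12² + 8² = 144 + 64 = 208
208 = (13,0)_16 → 13² + 0² = 169 + 0 = 169
169 = (10,9)_16 → 10² + 9² = 100 + 81 = 181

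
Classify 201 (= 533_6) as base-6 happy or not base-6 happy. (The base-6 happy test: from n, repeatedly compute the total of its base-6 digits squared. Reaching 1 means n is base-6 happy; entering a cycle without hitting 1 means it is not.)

not base-6 happy

201 = (5,3,3)_6 → 5² + 3² + 3² = 43
43 = (1,1,1)_6 → 1² + 1² + 1² = 3
3 = (3)_6 → 3² = 9
9 = (1,3)_6 → 1² + 3² = 10
10 = (1,4)_6 → 1² + 4² = 17
17 = (2,5)_6 → 2² + 5² = 29
29 = (4,5)_6 → 4² + 5² = 41
41 = (1,0,5)_6 → 1² + 0² + 5² = 26
26 = (4,2)_6 → 4² + 2² = 20
20 = (3,2)_6 → 3² + 2² = 13
13 = (2,1)_6 → 2² + 1² = 5
5 = (5)_6 → 5² = 25
25 = (4,1)_6 → 4² + 1² = 17  — 17 already seen; the sequence cycles without reaching 1.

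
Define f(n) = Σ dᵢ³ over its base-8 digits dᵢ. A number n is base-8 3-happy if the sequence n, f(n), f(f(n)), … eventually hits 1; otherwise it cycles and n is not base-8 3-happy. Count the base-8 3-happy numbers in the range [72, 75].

2

72: 72 → 2 → 8 → 1  (reaches 1)
73: 73 → 3 → 27 → 54 → 432 → 432  (repeats 432)
74: 74 → 10 → 9 → 2 → 8 → 1  (reaches 1)
75: 75 → 29 → 152 → 35 → 91 → 55 → 559 → 469 → 476 → 434 → 440 → 559  (repeats 559)
base-8 3-happy: 72, 74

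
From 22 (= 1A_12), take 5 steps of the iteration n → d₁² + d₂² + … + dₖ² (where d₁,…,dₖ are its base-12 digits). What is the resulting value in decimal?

22 = (1,10)_12 → 1² + 10² = 101
101 = (8,5)_12 → 8² + 5² = 89
89 = (7,5)_12 → 7² + 5² = 74
74 = (6,2)_12 → 6² + 2² = 40
40 = (3,4)_12 → 3² + 4² = 25

25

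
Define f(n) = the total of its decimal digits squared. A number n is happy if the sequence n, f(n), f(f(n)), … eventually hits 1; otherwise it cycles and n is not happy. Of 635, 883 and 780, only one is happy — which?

635: 635 → 70 → 49 → 97 → 130 → 10 → 1  — reaches 1 (happy)
883: 883 → 137 → 59 → 106 → 37 → 58 → 89 → 145 → 42 → 20 → 4 → 16 → 37  — repeats 37 (not happy)
780: 780 → 113 → 11 → 2 → 4 → 16 → 37 → 58 → 89 → 145 → 42 → 20 → 4  — repeats 4 (not happy)

635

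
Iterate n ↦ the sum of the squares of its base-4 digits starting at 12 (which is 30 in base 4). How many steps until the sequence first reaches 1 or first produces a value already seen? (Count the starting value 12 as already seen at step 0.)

12 = (3,0)_4 → 3² + 0² = 9 + 0 = 9
9 = (2,1)_4 → 2² + 1² = 4 + 1 = 5
5 = (1,1)_4 → 1² + 1² = 1 + 1 = 2
2 = (2)_4 → 2² = 4
4 = (1,0)_4 → 1² + 0² = 1 + 0 = 1  — reached 1.
That took 5 steps.

5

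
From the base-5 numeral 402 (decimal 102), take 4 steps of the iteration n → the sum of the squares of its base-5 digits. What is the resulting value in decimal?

4

102 = (4,0,2)_5 → 4² + 0² + 2² = 20
20 = (4,0)_5 → 4² + 0² = 16
16 = (3,1)_5 → 3² + 1² = 10
10 = (2,0)_5 → 2² + 0² = 4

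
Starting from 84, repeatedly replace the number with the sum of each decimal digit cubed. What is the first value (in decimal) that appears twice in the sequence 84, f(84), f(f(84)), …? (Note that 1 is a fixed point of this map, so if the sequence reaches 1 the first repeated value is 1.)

153

84 → 8³ + 4³ = 512 + 64 = 576
576 → 5³ + 7³ + 6³ = 125 + 343 + 216 = 684
684 → 6³ + 8³ + 4³ = 216 + 512 + 64 = 792
792 → 7³ + 9³ + 2³ = 343 + 729 + 8 = 1080
1080 → 1³ + 0³ + 8³ + 0³ = 1 + 0 + 512 + 0 = 513
513 → 5³ + 1³ + 3³ = 125 + 1 + 27 = 153
153 → 1³ + 5³ + 3³ = 1 + 125 + 27 = 153  — 153 already appeared earlier.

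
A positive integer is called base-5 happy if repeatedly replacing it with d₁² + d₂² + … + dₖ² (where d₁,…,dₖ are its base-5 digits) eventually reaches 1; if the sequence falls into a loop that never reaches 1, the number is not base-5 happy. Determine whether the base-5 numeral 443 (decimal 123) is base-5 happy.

base-5 happy

123 = (4,4,3)_5 → 4² + 4² + 3² = 16 + 16 + 9 = 41
41 = (1,3,1)_5 → 1² + 3² + 1² = 1 + 9 + 1 = 11
11 = (2,1)_5 → 2² + 1² = 4 + 1 = 5
5 = (1,0)_5 → 1² + 0² = 1 + 0 = 1  — reached 1.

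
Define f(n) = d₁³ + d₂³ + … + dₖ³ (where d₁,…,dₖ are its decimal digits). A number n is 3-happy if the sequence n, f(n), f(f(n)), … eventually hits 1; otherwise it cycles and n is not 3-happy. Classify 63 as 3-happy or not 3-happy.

not 3-happy

63 → 243
243 → 99
99 → 1458
1458 → 702
702 → 351
351 → 153
153 → 153  — 153 already seen; the sequence cycles without reaching 1.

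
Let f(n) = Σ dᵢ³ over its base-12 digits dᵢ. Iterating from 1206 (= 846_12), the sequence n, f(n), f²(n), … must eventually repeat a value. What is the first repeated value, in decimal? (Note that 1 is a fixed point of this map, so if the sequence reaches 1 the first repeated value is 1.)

1

1206 = (8,4,6)_12 → 8³ + 4³ + 6³ = 792
792 = (5,6,0)_12 → 5³ + 6³ + 0³ = 341
341 = (2,4,5)_12 → 2³ + 4³ + 5³ = 197
197 = (1,4,5)_12 → 1³ + 4³ + 5³ = 190
190 = (1,3,10)_12 → 1³ + 3³ + 10³ = 1028
1028 = (7,1,8)_12 → 7³ + 1³ + 8³ = 856
856 = (5,11,4)_12 → 5³ + 11³ + 4³ = 1520
1520 = (10,6,8)_12 → 10³ + 6³ + 8³ = 1728
1728 = (1,0,0,0)_12 → 1³ + 0³ + 0³ + 0³ = 1  — reached the fixed point 1.
1 → 1, so 1 is the first repeated value.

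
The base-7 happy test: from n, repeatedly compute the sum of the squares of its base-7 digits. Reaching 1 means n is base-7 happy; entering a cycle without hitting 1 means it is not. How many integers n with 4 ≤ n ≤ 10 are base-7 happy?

4: 4 → 16 → 8 → 2 → 4  (repeats 4)
5: 5 → 25 → 25  (repeats 25)
6: 6 → 36 → 26 → 34 → 52 → 10 → 10  (repeats 10)
7: 7 → 1  (reaches 1)
8: 8 → 2 → 4 → 16 → 8  (repeats 8)
9: 9 → 5 → 25 → 25  (repeats 25)
10: 10 → 10  (repeats 10)
base-7 happy: 7

1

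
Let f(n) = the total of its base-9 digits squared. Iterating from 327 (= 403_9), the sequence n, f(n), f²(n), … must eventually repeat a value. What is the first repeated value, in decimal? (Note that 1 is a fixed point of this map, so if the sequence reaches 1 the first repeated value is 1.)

327 = (4,0,3)_9 → 25
25 = (2,7)_9 → 53
53 = (5,8)_9 → 89
89 = (1,0,8)_9 → 65
65 = (7,2)_9 → 53  — 53 already appeared earlier.

53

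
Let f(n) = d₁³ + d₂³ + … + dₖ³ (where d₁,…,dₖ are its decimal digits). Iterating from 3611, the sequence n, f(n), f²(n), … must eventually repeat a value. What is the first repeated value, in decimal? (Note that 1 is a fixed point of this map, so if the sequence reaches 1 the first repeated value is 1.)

371

3611 → 245
245 → 197
197 → 1073
1073 → 371
371 → 371  — 371 already appeared earlier.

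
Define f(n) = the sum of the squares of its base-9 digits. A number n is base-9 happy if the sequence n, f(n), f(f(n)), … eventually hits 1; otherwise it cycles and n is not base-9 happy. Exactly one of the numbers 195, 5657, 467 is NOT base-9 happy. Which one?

195

195: 195 → 49 → 41 → 41  — repeats 41 (not base-9 happy)
5657: 5657 → 159 → 101 → 9 → 1  — reaches 1 (base-9 happy)
467: 467 → 125 → 81 → 1  — reaches 1 (base-9 happy)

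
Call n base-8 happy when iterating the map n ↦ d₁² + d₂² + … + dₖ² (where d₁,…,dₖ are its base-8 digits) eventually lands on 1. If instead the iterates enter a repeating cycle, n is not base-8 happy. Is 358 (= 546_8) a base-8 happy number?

358 = (5,4,6)_8 → 77
77 = (1,1,5)_8 → 27
27 = (3,3)_8 → 18
18 = (2,2)_8 → 8
8 = (1,0)_8 → 1  — reached 1.

base-8 happy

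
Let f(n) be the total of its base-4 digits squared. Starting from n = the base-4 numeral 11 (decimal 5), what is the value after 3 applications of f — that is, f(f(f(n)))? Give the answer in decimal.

5 = (1,1)_4 → 1² + 1² = 2
2 = (2)_4 → 2² = 4
4 = (1,0)_4 → 1² + 0² = 1

1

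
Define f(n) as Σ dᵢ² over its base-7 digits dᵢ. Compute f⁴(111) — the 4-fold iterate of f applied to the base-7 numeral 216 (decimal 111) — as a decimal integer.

45

111 = (2,1,6)_7 → 2² + 1² + 6² = 4 + 1 + 36 = 41
41 = (5,6)_7 → 5² + 6² = 25 + 36 = 61
61 = (1,1,5)_7 → 1² + 1² + 5² = 1 + 1 + 25 = 27
27 = (3,6)_7 → 3² + 6² = 9 + 36 = 45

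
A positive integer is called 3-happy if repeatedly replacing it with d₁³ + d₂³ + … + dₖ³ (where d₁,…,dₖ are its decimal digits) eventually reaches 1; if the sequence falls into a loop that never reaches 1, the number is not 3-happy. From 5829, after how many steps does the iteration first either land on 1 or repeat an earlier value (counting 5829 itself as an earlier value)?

13

5829 → 5³ + 8³ + 2³ + 9³ = 125 + 512 + 8 + 729 = 1374
1374 → 1³ + 3³ + 7³ + 4³ = 1 + 27 + 343 + 64 = 435
435 → 4³ + 3³ + 5³ = 64 + 27 + 125 = 216
216 → 2³ + 1³ + 6³ = 8 + 1 + 216 = 225
225 → 2³ + 2³ + 5³ = 8 + 8 + 125 = 141
141 → 1³ + 4³ + 1³ = 1 + 64 + 1 = 66
66 → 6³ + 6³ = 216 + 216 = 432
432 → 4³ + 3³ + 2³ = 64 + 27 + 8 = 99
99 → 9³ + 9³ = 729 + 729 = 1458
1458 → 1³ + 4³ + 5³ + 8³ = 1 + 64 + 125 + 512 = 702
702 → 7³ + 0³ + 2³ = 343 + 0 + 8 = 351
351 → 3³ + 5³ + 1³ = 27 + 125 + 1 = 153
153 → 1³ + 5³ + 3³ = 1 + 125 + 27 = 153  — 153 repeats.
That took 13 steps.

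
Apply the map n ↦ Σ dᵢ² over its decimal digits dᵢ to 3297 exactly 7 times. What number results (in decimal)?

3297 → 3² + 2² + 9² + 7² = 143
143 → 1² + 4² + 3² = 26
26 → 2² + 6² = 40
40 → 4² + 0² = 16
16 → 1² + 6² = 37
37 → 3² + 7² = 58
58 → 5² + 8² = 89

89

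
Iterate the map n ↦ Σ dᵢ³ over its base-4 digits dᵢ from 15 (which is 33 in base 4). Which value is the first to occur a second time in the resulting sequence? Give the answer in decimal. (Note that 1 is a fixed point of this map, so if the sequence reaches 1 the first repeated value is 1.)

9

15 = (3,3)_4 → 3³ + 3³ = 27 + 27 = 54
54 = (3,1,2)_4 → 3³ + 1³ + 2³ = 27 + 1 + 8 = 36
36 = (2,1,0)_4 → 2³ + 1³ + 0³ = 8 + 1 + 0 = 9
9 = (2,1)_4 → 2³ + 1³ = 8 + 1 = 9  — 9 already appeared earlier.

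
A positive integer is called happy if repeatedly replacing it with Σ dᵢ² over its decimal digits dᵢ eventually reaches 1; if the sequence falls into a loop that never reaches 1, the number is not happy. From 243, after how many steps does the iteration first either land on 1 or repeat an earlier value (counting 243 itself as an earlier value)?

243 → 2² + 4² + 3² = 4 + 16 + 9 = 29
29 → 2² + 9² = 4 + 81 = 85
85 → 8² + 5² = 64 + 25 = 89
89 → 8² + 9² = 64 + 81 = 145
145 → 1² + 4² + 5² = 1 + 16 + 25 = 42
42 → 4² + 2² = 16 + 4 = 20
20 → 2² + 0² = 4 + 0 = 4
4 → 4² = 16
16 → 1² + 6² = 1 + 36 = 37
37 → 3² + 7² = 9 + 49 = 58
58 → 5² + 8² = 25 + 64 = 89  — 89 repeats.
That took 11 steps.

11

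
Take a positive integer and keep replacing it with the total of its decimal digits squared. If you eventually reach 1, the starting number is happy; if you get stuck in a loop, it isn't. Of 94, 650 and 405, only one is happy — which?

94: 94 → 97 → 130 → 10 → 1  — reaches 1 (happy)
650: 650 → 61 → 37 → 58 → 89 → 145 → 42 → 20 → 4 → 16 → 37  — repeats 37 (not happy)
405: 405 → 41 → 17 → 50 → 25 → 29 → 85 → 89 → 145 → 42 → 20 → 4 → 16 → 37 → 58 → 89  — repeats 89 (not happy)

94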